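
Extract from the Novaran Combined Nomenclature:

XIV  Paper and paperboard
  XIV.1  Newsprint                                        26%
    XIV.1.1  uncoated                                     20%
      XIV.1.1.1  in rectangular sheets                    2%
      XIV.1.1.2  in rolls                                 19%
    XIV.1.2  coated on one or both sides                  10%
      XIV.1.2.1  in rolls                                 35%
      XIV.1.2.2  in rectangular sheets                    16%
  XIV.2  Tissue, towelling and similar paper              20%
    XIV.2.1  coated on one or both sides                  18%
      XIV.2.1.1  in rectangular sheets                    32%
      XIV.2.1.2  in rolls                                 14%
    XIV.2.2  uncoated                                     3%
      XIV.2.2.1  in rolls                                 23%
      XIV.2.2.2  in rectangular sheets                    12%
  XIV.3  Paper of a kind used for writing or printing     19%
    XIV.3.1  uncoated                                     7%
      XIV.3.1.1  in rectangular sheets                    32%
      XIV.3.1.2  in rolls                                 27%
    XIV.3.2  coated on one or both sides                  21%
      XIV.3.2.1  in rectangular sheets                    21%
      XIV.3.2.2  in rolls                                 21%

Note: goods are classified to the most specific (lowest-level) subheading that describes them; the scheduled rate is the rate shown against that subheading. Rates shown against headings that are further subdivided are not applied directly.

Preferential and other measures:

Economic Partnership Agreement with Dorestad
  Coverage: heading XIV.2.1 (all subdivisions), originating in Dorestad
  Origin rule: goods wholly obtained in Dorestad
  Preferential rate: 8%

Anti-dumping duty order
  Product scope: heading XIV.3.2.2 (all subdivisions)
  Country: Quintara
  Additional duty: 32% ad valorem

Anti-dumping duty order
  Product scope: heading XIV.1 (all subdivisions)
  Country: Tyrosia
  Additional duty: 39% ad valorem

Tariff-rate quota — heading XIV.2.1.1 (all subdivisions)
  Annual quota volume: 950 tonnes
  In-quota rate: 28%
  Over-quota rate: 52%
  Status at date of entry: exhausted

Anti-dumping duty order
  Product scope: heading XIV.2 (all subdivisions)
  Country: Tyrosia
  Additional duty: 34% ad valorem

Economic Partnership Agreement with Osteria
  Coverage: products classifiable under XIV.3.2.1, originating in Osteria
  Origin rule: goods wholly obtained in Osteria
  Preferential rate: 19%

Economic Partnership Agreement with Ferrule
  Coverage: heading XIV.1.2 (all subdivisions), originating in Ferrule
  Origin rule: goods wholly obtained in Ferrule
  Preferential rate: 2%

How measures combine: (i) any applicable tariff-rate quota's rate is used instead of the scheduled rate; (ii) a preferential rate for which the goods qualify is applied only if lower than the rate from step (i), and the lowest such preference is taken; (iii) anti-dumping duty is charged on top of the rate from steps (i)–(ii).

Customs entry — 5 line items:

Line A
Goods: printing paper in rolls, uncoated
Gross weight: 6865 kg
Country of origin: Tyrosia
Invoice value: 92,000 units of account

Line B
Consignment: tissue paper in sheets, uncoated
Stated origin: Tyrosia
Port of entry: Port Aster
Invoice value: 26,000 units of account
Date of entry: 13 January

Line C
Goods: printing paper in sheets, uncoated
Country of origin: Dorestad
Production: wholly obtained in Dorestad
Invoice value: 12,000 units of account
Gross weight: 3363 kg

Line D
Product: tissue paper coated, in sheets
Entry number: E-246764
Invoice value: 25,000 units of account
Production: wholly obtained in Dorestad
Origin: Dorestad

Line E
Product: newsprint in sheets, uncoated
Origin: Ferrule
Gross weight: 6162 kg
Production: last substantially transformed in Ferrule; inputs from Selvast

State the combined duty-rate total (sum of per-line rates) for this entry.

115%

Line A: printing paper → XIV.3; uncoated → XIV.3.1; in rolls → XIV.3.1.2. Scheduled 27%. No special measure applies. → 27%.
Line B: tissue paper → XIV.2; uncoated → XIV.2.2; in sheets → XIV.2.2.2. Scheduled 12%. anti-dumping (Tyrosia, XIV.2): +34%; total 12% + 34% = 46%. → 46%.
Line C: printing paper → XIV.3; uncoated → XIV.3.1; in sheets → XIV.3.1.1. Scheduled 32%. Dorestad agreement on XIV.2.1: XIV.3.1.1 not covered. → 32%.
Line D: tissue paper → XIV.2; coated → XIV.2.1; in sheets → XIV.2.1.1. Scheduled 32%. quota on XIV.2.1.1 exhausted → over-quota 52%; Dorestad agreement on XIV.2.1: wholly obtained → 8% available; preferential 8%. → 8%.
Line E: newsprint → XIV.1; uncoated → XIV.1.1; in sheets → XIV.1.1.1. Scheduled 2%. Ferrule agreement on XIV.1.2: XIV.1.1.1 not covered. → 2%.
Sum: 27% + 46% + 32% + 8% + 2% = 115%.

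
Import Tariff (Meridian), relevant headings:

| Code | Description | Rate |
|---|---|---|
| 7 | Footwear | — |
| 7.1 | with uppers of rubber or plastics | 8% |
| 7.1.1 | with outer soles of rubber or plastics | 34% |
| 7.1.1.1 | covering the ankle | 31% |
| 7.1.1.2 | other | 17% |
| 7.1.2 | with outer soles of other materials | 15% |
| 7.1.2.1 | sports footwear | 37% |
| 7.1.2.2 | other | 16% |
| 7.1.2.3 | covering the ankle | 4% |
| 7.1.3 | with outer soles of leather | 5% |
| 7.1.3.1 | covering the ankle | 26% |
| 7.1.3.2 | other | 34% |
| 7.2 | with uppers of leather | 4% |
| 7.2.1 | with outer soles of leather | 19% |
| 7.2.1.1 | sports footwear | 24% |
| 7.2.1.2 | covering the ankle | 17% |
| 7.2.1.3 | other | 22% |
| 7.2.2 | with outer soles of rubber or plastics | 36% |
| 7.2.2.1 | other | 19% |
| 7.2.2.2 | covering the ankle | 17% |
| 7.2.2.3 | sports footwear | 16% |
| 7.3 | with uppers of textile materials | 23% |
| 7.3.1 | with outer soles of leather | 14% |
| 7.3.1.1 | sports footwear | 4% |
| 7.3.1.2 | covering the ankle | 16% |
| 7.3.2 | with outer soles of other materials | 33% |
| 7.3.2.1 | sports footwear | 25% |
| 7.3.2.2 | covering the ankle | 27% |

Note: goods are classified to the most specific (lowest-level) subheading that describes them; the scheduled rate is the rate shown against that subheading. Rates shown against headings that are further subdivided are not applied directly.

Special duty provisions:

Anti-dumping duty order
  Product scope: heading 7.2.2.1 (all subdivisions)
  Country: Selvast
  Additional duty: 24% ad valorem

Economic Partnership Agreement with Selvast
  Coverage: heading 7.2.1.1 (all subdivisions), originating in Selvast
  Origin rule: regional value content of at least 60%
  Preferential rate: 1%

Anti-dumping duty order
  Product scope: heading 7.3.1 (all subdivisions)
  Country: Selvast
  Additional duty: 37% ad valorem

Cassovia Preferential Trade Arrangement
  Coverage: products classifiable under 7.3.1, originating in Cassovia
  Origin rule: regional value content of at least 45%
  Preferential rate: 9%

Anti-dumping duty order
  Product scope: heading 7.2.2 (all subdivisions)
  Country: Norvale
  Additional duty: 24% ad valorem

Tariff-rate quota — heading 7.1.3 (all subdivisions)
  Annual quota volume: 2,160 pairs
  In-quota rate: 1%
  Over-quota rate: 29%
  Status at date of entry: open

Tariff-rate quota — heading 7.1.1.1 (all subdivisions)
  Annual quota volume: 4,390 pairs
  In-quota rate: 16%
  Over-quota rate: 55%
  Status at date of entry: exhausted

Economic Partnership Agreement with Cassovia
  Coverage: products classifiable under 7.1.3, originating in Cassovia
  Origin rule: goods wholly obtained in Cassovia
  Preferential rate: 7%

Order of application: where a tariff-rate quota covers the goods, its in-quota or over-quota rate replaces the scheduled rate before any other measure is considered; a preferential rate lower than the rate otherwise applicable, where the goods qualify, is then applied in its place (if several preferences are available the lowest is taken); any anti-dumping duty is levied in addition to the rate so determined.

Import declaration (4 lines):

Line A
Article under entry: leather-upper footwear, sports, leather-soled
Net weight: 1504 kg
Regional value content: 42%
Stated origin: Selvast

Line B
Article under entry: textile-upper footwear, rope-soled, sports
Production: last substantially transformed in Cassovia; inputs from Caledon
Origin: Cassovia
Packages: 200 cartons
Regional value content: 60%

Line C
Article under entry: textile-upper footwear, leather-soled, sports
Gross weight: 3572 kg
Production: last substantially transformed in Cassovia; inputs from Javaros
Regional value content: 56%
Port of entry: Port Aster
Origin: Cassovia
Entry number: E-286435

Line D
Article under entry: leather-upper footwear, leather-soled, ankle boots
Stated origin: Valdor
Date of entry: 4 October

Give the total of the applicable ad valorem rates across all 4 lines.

Line A: leather-upper → 7.2; leather-soled → 7.2.1; sports → 7.2.1.1. Scheduled 24%. Selvast agreement on 7.2.1.1: RVC < 60%. → 24%.
Line B: textile-upper → 7.3; rope-soled → 7.3.2; sports → 7.3.2.1. Scheduled 25%. Cassovia agreement on 7.3.1: 7.3.2.1 not covered; Cassovia agreement on 7.1.3: 7.3.2.1 not covered. → 25%.
Line C: textile-upper → 7.3; leather-soled → 7.3.1; sports → 7.3.1.1. Scheduled 4%. Cassovia agreement on 7.3.1: RVC ≥ 45% → 9% available; Cassovia agreement on 7.1.3: 7.3.1.1 not covered; preference 9% not lower than 4% → no reduction. → 4%.
Line D: leather-upper → 7.2; leather-soled → 7.2.1; ankle boots → 7.2.1.2. Scheduled 17%. No special measure applies. → 17%.
Sum: 24% + 25% + 4% + 17% = 70%.

70%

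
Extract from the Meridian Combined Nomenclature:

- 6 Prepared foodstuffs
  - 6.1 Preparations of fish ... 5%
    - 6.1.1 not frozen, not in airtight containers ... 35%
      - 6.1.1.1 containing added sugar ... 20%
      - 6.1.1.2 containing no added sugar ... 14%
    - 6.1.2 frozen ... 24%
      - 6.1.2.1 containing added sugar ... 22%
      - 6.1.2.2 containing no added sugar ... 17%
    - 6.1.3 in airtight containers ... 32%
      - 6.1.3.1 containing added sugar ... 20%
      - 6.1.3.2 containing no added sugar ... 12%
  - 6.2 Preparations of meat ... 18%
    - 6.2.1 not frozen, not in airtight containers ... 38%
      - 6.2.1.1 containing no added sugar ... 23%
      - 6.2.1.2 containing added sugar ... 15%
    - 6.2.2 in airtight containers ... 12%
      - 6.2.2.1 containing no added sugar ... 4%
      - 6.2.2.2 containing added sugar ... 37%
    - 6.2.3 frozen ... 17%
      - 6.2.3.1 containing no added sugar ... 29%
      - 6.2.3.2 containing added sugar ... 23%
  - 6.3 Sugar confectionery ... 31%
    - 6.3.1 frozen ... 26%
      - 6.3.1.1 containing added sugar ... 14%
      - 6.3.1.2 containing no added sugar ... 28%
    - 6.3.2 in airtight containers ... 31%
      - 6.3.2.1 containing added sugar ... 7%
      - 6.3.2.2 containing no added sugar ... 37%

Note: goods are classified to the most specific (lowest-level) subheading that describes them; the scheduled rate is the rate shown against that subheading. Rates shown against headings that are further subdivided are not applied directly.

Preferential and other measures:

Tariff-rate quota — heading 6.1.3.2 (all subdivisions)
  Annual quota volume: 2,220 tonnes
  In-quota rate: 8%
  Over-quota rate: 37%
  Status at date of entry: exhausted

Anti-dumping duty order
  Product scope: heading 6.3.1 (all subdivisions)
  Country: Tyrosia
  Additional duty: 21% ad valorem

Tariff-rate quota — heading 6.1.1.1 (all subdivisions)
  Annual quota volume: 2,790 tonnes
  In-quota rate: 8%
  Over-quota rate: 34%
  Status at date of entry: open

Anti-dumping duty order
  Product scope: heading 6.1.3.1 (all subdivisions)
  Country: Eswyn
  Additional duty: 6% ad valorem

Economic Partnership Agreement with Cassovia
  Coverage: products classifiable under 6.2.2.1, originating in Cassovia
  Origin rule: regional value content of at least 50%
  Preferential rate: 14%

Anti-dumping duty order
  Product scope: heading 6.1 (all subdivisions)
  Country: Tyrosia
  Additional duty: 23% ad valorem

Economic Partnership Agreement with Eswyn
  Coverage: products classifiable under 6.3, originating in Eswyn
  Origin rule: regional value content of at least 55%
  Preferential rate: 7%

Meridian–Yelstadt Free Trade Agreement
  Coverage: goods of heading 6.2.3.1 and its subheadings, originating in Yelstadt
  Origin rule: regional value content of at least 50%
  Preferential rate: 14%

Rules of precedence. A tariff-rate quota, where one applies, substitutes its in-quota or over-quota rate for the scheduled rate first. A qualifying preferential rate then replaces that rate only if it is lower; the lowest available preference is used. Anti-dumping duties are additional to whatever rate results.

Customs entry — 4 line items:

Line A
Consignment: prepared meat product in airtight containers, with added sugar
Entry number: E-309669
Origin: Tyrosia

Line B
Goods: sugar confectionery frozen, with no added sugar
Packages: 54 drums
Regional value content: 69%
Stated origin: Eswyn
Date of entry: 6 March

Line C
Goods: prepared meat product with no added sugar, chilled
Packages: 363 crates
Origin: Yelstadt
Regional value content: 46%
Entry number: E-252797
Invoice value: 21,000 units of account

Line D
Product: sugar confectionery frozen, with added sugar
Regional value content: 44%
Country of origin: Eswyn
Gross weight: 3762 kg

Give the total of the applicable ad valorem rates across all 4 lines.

Line A: prepared meat product → 6.2; in airtight containers → 6.2.2; with added sugar → 6.2.2.2. Scheduled 37%. No special measure applies. → 37%.
Line B: sugar confectionery → 6.3; frozen → 6.3.1; with no added sugar → 6.3.1.2. Scheduled 28%. Eswyn agreement on 6.3: RVC ≥ 55% → 7% available; preferential 7%. → 7%.
Line C: prepared meat product → 6.2; chilled → 6.2.1; with no added sugar → 6.2.1.1. Scheduled 23%. Yelstadt agreement on 6.2.3.1: 6.2.1.1 not covered. → 23%.
Line D: sugar confectionery → 6.3; frozen → 6.3.1; with added sugar → 6.3.1.1. Scheduled 14%. Eswyn agreement on 6.3: RVC < 55%. → 14%.
Sum: 37% + 7% + 23% + 14% = 81%.

81%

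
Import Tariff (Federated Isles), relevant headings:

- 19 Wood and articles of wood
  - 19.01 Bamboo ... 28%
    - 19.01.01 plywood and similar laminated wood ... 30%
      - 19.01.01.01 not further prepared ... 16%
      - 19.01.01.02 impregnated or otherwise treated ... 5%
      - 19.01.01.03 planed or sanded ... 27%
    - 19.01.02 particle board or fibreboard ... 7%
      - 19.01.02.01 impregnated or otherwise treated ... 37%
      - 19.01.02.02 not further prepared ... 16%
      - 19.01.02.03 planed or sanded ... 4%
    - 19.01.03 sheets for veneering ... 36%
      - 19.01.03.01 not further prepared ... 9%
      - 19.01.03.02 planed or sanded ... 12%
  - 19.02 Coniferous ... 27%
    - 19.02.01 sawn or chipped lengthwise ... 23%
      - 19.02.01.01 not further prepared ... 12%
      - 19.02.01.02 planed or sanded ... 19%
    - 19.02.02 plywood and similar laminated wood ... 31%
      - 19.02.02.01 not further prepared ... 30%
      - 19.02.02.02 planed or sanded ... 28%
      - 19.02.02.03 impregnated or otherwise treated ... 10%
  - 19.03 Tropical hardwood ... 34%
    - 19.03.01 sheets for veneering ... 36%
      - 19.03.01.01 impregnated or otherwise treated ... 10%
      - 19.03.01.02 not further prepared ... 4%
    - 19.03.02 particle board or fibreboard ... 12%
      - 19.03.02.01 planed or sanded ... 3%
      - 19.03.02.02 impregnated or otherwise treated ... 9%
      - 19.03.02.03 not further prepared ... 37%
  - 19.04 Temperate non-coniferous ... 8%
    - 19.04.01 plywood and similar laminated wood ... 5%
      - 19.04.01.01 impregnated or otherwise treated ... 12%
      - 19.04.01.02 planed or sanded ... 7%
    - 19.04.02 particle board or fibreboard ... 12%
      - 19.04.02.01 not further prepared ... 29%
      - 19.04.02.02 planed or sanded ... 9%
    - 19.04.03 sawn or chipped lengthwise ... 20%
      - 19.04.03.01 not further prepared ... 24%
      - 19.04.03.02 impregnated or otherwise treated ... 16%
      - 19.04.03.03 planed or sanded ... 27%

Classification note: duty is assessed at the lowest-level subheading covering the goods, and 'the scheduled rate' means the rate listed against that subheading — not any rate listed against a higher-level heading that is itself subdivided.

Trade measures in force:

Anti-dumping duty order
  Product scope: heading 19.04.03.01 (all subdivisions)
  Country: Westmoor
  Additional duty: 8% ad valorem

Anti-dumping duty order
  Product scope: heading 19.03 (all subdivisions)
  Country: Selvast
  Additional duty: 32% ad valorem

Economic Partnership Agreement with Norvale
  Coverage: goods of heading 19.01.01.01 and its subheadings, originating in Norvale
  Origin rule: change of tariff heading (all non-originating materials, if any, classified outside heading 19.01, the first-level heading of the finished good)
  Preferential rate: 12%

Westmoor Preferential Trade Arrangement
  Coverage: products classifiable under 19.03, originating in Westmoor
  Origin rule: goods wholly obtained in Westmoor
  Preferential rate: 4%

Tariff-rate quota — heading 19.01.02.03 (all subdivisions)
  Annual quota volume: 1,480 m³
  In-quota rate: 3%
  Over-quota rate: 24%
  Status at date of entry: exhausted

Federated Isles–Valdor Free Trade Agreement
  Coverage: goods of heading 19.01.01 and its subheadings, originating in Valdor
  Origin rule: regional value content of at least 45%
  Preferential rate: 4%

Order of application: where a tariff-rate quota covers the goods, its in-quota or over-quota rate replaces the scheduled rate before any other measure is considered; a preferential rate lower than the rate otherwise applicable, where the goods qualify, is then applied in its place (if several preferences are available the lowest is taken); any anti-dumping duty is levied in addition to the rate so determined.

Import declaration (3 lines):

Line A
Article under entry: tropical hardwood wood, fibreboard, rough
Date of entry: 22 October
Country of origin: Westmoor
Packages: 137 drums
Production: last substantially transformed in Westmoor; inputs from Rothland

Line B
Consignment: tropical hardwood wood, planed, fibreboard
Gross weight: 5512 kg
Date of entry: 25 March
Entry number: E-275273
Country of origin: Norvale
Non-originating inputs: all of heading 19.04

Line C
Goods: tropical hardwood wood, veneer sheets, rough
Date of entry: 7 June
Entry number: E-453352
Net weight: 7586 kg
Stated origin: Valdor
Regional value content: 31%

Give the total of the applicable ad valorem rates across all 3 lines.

44%

Line A: tropical hardwood → 19.03; fibreboard → 19.03.02; rough → 19.03.02.03. Scheduled 37%. Westmoor agreement on 19.03: not wholly obtained. → 37%.
Line B: tropical hardwood → 19.03; fibreboard → 19.03.02; planed → 19.03.02.01. Scheduled 3%. Norvale agreement on 19.01.01.01: 19.03.02.01 not covered. → 3%.
Line C: tropical hardwood → 19.03; veneer sheets → 19.03.01; rough → 19.03.01.02. Scheduled 4%. Valdor agreement on 19.01.01: 19.03.01.02 not covered. → 4%.
Sum: 37% + 3% + 4% = 44%.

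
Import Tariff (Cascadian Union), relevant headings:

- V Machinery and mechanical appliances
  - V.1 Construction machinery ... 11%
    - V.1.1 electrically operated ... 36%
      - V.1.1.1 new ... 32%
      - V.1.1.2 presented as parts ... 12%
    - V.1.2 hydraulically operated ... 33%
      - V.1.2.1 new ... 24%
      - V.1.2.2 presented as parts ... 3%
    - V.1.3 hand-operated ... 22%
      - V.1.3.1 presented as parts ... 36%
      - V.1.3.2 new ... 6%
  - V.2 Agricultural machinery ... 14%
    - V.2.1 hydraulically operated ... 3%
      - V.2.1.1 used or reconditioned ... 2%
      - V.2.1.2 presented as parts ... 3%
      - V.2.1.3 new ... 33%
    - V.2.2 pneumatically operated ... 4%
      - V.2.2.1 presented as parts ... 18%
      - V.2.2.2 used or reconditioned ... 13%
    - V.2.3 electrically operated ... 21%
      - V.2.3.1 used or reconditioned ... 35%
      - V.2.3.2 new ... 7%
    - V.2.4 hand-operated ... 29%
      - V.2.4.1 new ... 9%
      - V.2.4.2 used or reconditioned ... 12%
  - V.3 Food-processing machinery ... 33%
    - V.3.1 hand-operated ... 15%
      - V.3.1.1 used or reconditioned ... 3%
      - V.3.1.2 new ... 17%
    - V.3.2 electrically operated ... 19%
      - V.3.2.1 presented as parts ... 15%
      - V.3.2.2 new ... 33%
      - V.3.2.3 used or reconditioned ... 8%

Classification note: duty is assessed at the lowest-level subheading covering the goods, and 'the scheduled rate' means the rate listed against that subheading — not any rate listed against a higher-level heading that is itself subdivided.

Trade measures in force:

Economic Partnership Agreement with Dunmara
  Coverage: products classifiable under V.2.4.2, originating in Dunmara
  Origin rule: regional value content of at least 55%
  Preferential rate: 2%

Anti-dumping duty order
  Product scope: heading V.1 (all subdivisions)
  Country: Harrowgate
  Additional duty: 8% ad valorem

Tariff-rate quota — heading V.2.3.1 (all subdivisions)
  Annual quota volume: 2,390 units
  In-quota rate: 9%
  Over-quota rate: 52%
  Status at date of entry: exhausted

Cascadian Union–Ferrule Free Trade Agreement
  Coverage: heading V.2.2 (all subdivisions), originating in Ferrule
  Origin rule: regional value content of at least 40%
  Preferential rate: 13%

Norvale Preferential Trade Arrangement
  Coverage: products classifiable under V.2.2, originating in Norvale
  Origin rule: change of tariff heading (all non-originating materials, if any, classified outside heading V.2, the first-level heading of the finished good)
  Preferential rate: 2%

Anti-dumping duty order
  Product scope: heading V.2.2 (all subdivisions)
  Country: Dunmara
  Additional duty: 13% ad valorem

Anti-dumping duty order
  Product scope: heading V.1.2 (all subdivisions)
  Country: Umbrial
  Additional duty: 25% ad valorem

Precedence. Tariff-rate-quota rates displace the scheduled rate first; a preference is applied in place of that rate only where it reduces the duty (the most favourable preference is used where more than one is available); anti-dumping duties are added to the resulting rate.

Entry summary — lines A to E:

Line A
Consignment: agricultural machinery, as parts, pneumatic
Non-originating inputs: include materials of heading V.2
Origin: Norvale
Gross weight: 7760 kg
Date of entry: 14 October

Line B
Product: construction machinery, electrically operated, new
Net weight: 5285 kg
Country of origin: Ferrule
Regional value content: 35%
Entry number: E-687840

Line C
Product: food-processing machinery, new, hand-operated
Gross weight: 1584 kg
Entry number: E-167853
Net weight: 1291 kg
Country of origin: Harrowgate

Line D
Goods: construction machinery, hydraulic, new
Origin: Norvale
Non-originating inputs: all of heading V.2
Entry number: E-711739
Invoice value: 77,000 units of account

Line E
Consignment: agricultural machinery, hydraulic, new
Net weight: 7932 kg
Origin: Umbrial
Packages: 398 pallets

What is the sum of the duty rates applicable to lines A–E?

Line A: agricultural → V.2; pneumatic → V.2.2; as parts → V.2.2.1. Scheduled 18%. Norvale agreement on V.2.2: CTH not met. → 18%.
Line B: construction → V.1; electrically operated → V.1.1; new → V.1.1.1. Scheduled 32%. Ferrule agreement on V.2.2: V.1.1.1 not covered. → 32%.
Line C: food-processing → V.3; hand-operated → V.3.1; new → V.3.1.2. Scheduled 17%. No special measure applies. → 17%.
Line D: construction → V.1; hydraulic → V.1.2; new → V.1.2.1. Scheduled 24%. Norvale agreement on V.2.2: V.1.2.1 not covered. → 24%.
Line E: agricultural → V.2; hydraulic → V.2.1; new → V.2.1.3. Scheduled 33%. No special measure applies. → 33%.
Sum: 18% + 32% + 17% + 24% + 33% = 124%.

124%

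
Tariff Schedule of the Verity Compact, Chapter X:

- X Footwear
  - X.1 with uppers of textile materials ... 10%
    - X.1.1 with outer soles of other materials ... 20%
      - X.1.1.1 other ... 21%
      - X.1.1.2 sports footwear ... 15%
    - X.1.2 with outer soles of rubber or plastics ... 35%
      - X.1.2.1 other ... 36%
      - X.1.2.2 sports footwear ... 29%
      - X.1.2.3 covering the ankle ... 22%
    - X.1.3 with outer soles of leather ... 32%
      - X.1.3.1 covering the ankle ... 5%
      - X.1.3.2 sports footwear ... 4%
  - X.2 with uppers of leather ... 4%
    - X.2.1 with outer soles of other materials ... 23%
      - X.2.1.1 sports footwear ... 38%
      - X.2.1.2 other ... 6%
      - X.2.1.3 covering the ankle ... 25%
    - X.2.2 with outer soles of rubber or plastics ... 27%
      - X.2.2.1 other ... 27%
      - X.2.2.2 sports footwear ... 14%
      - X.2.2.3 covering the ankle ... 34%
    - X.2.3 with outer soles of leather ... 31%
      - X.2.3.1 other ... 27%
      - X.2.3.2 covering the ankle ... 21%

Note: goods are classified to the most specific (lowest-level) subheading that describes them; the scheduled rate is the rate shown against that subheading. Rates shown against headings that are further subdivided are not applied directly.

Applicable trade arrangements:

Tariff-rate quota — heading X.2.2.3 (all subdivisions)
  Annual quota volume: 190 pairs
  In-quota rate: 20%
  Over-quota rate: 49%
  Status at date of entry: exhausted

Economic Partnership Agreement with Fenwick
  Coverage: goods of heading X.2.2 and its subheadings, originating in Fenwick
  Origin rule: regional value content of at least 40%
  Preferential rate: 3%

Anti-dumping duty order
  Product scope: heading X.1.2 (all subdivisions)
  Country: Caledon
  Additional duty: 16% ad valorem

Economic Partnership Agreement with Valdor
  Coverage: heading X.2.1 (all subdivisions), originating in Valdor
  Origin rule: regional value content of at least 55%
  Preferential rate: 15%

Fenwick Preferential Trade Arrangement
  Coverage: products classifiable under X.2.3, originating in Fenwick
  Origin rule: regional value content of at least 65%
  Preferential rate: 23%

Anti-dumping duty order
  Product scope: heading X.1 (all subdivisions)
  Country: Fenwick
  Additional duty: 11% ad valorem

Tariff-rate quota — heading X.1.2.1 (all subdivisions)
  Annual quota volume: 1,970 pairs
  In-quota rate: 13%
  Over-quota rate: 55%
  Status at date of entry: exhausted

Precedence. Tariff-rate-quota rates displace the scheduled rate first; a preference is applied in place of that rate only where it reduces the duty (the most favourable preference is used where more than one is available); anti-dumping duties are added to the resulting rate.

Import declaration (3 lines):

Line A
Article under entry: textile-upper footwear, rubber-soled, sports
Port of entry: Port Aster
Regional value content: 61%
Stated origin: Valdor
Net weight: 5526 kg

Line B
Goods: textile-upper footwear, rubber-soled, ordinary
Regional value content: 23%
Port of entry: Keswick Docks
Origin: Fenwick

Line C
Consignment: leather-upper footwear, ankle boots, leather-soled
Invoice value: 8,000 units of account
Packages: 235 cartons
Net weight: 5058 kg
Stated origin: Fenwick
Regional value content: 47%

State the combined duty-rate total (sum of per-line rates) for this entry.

116%

Line A: textile-upper → X.1; rubber-soled → X.1.2; sports → X.1.2.2. Scheduled 29%. Valdor agreement on X.2.1: X.1.2.2 not covered. → 29%.
Line B: textile-upper → X.1; rubber-soled → X.1.2; ordinary → X.1.2.1. Scheduled 36%. quota on X.1.2.1 exhausted → over-quota 55%; Fenwick agreement on X.2.2: X.1.2.1 not covered; Fenwick agreement on X.2.3: X.1.2.1 not covered; anti-dumping (Fenwick, X.1): +11%; total 55% + 11% = 66%. → 66%.
Line C: leather-upper → X.2; leather-soled → X.2.3; ankle boots → X.2.3.2. Scheduled 21%. Fenwick agreement on X.2.2: X.2.3.2 not covered; Fenwick agreement on X.2.3: RVC < 65%. → 21%.
Sum: 29% + 66% + 21% = 116%.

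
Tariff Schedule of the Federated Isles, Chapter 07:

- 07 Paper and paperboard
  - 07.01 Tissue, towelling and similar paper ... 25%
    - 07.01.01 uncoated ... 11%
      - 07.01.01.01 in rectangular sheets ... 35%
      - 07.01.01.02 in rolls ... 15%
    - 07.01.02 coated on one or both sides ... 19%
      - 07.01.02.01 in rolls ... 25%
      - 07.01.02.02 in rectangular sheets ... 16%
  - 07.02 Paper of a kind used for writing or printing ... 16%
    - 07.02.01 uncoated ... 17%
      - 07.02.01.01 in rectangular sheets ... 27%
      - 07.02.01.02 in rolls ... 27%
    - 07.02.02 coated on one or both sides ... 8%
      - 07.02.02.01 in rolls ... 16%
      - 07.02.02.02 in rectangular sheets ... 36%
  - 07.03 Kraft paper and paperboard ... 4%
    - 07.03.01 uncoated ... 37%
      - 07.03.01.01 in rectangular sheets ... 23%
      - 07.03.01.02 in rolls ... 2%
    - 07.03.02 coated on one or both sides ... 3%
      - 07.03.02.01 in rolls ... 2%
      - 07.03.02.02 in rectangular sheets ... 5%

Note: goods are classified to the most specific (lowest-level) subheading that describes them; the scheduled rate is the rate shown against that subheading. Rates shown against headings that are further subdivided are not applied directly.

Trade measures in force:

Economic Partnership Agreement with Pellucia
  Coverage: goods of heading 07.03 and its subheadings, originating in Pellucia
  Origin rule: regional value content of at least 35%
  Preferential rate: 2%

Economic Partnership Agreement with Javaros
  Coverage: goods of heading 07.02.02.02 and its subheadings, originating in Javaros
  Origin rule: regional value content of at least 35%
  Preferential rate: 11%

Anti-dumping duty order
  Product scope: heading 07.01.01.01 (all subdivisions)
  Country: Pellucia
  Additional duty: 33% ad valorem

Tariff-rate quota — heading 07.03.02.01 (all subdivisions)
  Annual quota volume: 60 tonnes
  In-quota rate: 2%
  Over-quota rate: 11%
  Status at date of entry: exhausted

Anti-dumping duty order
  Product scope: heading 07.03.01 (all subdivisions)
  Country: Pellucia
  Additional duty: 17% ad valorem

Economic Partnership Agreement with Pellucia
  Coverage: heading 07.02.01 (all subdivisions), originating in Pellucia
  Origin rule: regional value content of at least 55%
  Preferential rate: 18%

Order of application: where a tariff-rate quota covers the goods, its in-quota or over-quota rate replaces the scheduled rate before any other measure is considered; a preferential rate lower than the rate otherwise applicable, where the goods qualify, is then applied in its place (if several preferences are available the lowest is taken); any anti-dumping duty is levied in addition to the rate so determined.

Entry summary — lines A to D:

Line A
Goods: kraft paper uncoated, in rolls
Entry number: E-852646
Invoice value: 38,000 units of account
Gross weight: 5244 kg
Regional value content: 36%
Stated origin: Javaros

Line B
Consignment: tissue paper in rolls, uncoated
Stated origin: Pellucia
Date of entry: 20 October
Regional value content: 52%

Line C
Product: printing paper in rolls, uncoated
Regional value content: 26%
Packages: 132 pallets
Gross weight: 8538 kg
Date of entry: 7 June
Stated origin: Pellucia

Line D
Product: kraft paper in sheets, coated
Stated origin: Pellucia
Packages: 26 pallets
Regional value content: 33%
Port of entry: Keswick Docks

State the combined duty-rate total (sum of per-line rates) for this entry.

Line A: kraft paper → 07.03; uncoated → 07.03.01; in rolls → 07.03.01.02. Scheduled 2%. Javaros agreement on 07.02.02.02: 07.03.01.02 not covered. → 2%.
Line B: tissue paper → 07.01; uncoated → 07.01.01; in rolls → 07.01.01.02. Scheduled 15%. Pellucia agreement on 07.03: 07.01.01.02 not covered; Pellucia agreement on 07.02.01: 07.01.01.02 not covered. → 15%.
Line C: printing paper → 07.02; uncoated → 07.02.01; in rolls → 07.02.01.02. Scheduled 27%. Pellucia agreement on 07.03: 07.02.01.02 not covered; Pellucia agreement on 07.02.01: RVC < 55%. → 27%.
Line D: kraft paper → 07.03; coated → 07.03.02; in sheets → 07.03.02.02. Scheduled 5%. Pellucia agreement on 07.03: RVC < 35%; Pellucia agreement on 07.02.01: 07.03.02.02 not covered. → 5%.
Sum: 2% + 15% + 27% + 5% = 49%.

49%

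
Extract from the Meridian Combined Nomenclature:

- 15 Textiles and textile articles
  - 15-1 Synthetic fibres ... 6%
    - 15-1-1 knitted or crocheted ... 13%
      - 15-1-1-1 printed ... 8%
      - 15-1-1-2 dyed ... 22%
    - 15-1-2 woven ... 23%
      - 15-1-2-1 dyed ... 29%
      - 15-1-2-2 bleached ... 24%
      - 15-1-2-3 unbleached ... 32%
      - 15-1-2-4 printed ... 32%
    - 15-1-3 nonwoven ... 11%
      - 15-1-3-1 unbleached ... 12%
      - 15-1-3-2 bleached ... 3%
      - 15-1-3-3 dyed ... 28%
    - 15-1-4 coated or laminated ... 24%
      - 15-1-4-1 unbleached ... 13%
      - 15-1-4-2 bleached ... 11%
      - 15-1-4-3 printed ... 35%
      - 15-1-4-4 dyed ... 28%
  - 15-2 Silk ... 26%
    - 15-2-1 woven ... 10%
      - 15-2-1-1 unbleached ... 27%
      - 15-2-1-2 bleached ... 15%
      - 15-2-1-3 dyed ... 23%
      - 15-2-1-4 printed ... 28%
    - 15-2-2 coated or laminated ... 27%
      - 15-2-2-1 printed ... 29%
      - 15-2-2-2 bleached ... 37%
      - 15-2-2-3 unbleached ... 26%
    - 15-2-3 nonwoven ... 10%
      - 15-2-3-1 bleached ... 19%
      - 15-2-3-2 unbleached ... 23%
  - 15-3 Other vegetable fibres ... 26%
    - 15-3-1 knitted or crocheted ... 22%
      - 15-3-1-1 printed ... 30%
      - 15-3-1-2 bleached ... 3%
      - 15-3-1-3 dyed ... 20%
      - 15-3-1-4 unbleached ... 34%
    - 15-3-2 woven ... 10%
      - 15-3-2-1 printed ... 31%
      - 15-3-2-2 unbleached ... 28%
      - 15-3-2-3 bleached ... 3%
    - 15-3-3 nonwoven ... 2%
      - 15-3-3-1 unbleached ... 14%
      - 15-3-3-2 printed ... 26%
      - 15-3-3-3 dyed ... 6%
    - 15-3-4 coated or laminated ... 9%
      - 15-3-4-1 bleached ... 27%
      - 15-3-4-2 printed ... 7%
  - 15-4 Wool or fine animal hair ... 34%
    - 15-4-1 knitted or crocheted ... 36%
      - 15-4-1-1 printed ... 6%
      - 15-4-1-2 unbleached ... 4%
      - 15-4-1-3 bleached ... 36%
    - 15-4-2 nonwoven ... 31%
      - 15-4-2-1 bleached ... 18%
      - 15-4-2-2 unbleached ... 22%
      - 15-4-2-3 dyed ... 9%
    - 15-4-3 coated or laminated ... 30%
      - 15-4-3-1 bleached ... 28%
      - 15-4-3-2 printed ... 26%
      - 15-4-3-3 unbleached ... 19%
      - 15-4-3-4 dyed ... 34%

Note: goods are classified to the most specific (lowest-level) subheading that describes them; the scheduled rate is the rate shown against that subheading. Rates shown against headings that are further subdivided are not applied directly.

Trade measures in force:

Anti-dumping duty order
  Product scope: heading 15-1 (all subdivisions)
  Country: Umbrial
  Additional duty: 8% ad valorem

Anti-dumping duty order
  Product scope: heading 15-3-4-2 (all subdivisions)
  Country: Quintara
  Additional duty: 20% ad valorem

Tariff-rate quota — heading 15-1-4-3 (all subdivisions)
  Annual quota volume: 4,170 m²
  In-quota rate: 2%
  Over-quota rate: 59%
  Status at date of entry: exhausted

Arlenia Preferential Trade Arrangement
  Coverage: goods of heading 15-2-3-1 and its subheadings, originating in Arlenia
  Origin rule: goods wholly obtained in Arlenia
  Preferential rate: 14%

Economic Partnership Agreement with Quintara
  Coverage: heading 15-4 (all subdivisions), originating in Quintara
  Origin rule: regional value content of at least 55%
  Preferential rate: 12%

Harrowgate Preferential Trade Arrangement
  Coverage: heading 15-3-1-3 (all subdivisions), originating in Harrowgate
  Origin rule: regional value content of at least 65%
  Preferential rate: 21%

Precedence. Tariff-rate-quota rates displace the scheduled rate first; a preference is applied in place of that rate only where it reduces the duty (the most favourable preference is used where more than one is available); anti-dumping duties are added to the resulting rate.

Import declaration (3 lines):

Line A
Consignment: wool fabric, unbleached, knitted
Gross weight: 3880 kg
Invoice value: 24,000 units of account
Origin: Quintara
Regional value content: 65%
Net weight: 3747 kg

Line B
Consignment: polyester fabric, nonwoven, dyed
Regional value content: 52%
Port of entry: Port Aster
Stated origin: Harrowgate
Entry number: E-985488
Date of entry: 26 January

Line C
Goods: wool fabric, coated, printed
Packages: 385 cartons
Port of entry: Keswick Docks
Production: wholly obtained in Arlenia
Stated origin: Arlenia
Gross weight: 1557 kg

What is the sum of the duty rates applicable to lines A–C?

58%

Line A: wool → 15-4; knitted → 15-4-1; unbleached → 15-4-1-2. Scheduled 4%. Quintara agreement on 15-4: RVC ≥ 55% → 12% available; preference 12% not lower than 4% → no reduction. → 4%.
Line B: polyester → 15-1; nonwoven → 15-1-3; dyed → 15-1-3-3. Scheduled 28%. Harrowgate agreement on 15-3-1-3: 15-1-3-3 not covered. → 28%.
Line C: wool → 15-4; coated → 15-4-3; printed → 15-4-3-2. Scheduled 26%. Arlenia agreement on 15-2-3-1: 15-4-3-2 not covered. → 26%.
Sum: 4% + 28% + 26% = 58%.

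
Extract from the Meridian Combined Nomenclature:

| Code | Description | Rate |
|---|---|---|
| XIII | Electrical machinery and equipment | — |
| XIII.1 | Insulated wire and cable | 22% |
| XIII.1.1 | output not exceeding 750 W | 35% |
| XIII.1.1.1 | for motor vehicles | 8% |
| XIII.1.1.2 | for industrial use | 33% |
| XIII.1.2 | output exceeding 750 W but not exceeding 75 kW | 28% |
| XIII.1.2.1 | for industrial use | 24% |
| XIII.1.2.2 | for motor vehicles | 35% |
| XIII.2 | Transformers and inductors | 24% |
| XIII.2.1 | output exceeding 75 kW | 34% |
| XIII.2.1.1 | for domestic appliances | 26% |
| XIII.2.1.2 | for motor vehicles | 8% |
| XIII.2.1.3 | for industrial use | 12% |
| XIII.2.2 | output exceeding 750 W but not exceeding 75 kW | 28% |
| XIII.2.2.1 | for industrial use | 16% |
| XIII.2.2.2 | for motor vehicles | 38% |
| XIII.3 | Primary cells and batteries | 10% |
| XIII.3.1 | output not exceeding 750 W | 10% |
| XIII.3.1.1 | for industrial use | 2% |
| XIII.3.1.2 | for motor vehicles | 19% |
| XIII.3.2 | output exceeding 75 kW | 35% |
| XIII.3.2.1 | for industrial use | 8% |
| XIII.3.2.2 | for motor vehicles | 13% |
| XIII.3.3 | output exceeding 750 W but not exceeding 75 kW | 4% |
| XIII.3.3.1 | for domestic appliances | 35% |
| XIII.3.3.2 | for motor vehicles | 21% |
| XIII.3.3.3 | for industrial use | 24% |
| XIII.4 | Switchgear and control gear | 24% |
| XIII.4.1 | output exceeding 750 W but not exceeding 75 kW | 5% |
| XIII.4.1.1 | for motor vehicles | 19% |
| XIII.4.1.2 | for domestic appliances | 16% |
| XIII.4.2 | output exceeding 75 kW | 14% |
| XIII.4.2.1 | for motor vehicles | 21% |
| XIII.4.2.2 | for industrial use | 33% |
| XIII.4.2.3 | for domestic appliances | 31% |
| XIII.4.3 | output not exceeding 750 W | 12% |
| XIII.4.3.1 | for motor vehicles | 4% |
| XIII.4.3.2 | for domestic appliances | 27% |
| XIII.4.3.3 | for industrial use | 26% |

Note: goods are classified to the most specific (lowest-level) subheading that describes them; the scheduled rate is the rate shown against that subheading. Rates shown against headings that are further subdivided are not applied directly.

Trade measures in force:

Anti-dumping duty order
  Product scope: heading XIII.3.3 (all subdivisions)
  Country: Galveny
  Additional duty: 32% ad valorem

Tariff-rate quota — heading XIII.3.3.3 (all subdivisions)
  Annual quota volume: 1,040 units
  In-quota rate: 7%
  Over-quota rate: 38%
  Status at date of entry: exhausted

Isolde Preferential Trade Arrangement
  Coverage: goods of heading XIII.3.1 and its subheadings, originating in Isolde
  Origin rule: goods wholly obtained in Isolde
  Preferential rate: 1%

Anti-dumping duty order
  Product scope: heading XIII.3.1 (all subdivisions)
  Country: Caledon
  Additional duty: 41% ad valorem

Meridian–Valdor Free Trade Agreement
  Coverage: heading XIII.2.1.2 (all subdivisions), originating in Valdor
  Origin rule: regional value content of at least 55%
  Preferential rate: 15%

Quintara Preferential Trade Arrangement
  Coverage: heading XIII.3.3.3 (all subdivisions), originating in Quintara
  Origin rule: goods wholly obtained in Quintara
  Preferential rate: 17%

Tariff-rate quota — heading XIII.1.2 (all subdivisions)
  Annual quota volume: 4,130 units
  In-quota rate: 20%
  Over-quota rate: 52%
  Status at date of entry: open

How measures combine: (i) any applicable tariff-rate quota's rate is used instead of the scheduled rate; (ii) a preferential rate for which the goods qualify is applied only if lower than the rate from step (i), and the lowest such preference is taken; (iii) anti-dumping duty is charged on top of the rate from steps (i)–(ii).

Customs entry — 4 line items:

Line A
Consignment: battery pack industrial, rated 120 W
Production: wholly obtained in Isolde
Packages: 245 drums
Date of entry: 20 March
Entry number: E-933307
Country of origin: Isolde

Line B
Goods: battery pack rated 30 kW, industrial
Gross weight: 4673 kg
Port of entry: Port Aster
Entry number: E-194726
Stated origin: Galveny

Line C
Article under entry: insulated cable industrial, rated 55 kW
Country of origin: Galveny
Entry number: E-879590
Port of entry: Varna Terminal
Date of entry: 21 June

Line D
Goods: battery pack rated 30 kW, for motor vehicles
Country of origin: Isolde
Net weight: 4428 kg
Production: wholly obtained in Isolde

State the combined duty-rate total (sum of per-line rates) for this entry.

Line A: battery pack → XIII.3; rated 120 W → XIII.3.1; industrial → XIII.3.1.1. Scheduled 2%. Isolde agreement on XIII.3.1: wholly obtained → 1% available; preferential 1%. → 1%.
Line B: battery pack → XIII.3; rated 30 kW → XIII.3.3; industrial → XIII.3.3.3. Scheduled 24%. quota on XIII.3.3.3 exhausted → over-quota 38%; anti-dumping (Galveny, XIII.3.3): +32%; total 38% + 32% = 70%. → 70%.
Line C: insulated cable → XIII.1; rated 55 kW → XIII.1.2; industrial → XIII.1.2.1. Scheduled 24%. quota on XIII.1.2 open → in-quota 20%. → 20%.
Line D: battery pack → XIII.3; rated 30 kW → XIII.3.3; for motor vehicles → XIII.3.3.2. Scheduled 21%. Isolde agreement on XIII.3.1: XIII.3.3.2 not covered. → 21%.
Sum: 1% + 70% + 20% + 21% = 112%.

112%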